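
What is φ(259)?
216

259 = 7 × 37
φ(n) = n × ∏(1 - 1/p) for each prime p dividing n
φ(259) = 259 × (1 - 1/7) × (1 - 1/37) = 216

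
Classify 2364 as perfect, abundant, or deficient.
abundant

Proper divisors of 2364: sum = 1 + 2 + 3 + 4 + 6 + 12 + 197 + 394 + 591 + 788 + 1182 = 3180
Since 3180 > 2364, 2364 is abundant.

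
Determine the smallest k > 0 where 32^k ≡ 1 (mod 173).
172

173 is prime, so ord(32) divides φ(173) = 172.
Divisors of 172: 1, 2, 4, 43, 86, 172.
Repeated squaring: 32^1 ≡ 32, 32^2 ≡ 159, 32^4 ≡ 23, 32^8 ≡ 10, 32^16 ≡ 100, 32^32 ≡ 139, 32^64 ≡ 118, 32^128 ≡ 84 (mod 173).
Test 32^d mod 173 for each divisor d in increasing order:
32^1 ≡ 32
32^2 ≡ 159
32^4 ≡ 23
32^43 = 32^32·32^8·32^2·32^1 ≡ 80
32^86 = 32^64·32^16·32^4·32^2 ≡ 172
32^172 = 32^128·32^32·32^8·32^4 ≡ 1  ← first divisor giving 1
The order is 172.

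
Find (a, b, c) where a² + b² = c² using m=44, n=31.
(975, 2728, 2897)

Euclid's formula: a = m² - n², b = 2mn, c = m² + n²
m = 44, n = 31
a = 44² - 31² = 1936 - 961 = 975
b = 2 × 44 × 31 = 2728
c = 44² + 31² = 1936 + 961 = 2897
Verification: 975² + 2728² = 950625 + 7441984 = 8392609 = 2897² ✓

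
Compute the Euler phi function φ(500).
200

500 = 2^2 × 5^3
φ(n) = n × ∏(1 - 1/p) for each prime p dividing n
φ(500) = 500 × (1 - 1/2) × (1 - 1/5) = 200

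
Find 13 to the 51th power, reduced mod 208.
117

Repeated squaring. Binary of 51 = 110011.
13^1 ≡ 13 (mod 208); 13^2 ≡ 169 (mod 208); 13^4 ≡ 65 (mod 208); 13^8 ≡ 65 (mod 208); 13^16 ≡ 65 (mod 208); 13^32 ≡ 65 (mod 208)
13^51 = 13^1 × 13^2 × 13^16 × 13^32 ≡ 117 (mod 208)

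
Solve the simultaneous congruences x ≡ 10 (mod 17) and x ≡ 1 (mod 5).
61

Using Chinese Remainder Theorem:
M = 17 × 5 = 85
M1 = 5, M2 = 17
y1 = 5^(-1) mod 17 = 7
y2 = 17^(-1) mod 5 = 3
x = (10×5×7 + 1×17×3) mod 85 = 61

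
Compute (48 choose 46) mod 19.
7

Using Lucas' theorem:
Write n=48 and k=46 in base 19:
n in base 19: [2, 10]
k in base 19: [2, 8]
C(48,46) mod 19 = ∏ C(n_i, k_i) mod 19
Digit binomials (mod 19): C(2,2) = 1; C(10,8) = 45 ≡ 7
Product: 1 × 7 = 7 ≡ 7 (mod 19)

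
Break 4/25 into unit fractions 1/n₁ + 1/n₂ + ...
1/7 + 1/59 + 1/5163 + 1/53307975

Greedy algorithm:
4/25: ceiling(25/4) = 7, use 1/7
3/175: ceiling(175/3) = 59, use 1/59
2/10325: ceiling(10325/2) = 5163, use 1/5163
1/53307975: ceiling(53307975/1) = 53307975, use 1/53307975
Result: 4/25 = 1/7 + 1/59 + 1/5163 + 1/53307975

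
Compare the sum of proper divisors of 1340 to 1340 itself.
abundant

Proper divisors of 1340: sum = 1 + 2 + 4 + 5 + 10 + 20 + 67 + 134 + 268 + 335 + 670 = 1516
Since 1516 > 1340, 1340 is abundant.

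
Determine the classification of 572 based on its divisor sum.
abundant

Proper divisors of 572: sum = 1 + 2 + 4 + 11 + 13 + 22 + 26 + 44 + 52 + 143 + 286 = 604
Since 604 > 572, 572 is abundant.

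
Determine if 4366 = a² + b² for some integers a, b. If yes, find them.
Not possible

Factorization: 4366 = 2 × 37 × 59
By Fermat: n is sum of two squares iff every prime p ≡ 3 (mod 4) appears to even power.
Prime(s) ≡ 3 (mod 4) with odd exponent: [(59, 1)]
Therefore 4366 cannot be expressed as a² + b².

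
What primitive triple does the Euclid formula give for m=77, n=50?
(3429, 7700, 8429)

Euclid's formula: a = m² - n², b = 2mn, c = m² + n²
m = 77, n = 50
a = 77² - 50² = 5929 - 2500 = 3429
b = 2 × 77 × 50 = 7700
c = 77² + 50² = 5929 + 2500 = 8429
Verification: 3429² + 7700² = 11758041 + 59290000 = 71048041 = 8429² ✓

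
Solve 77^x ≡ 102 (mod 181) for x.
176

Baby-step giant-step with step n = ⌈√181⌉ = 14.
Baby steps 77^j mod 181 (j:value) for j=0..13: 0:1, 1:77, 2:137, 3:51, 4:126, 5:109, 6:67, 7:91, 8:129, 9:159, 10:116, 11:63, 12:145, 13:124.
Giant-step multiplier: 77^(-14) ≡ 77^(180-14) = 77^166 ≡ 4 (mod 181).
Giant steps γ_i = 102·4^i mod 181: γ_0=102, γ_1=46, γ_2=3, γ_3=12, γ_4=48, γ_5=11, γ_6=44, γ_7=176, γ_8=161, γ_9=101, γ_10=42, γ_11=168, γ_12=129 (in table at j=8).
x = i·n + j = 12·14 + 8 = 176.
Check: 77^176 ≡ 102 (mod 181).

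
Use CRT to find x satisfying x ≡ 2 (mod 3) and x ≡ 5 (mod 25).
5

Using Chinese Remainder Theorem:
M = 3 × 25 = 75
M1 = 25, M2 = 3
y1 = 25^(-1) mod 3 = 1
y2 = 3^(-1) mod 25 = 17
x = (2×25×1 + 5×3×17) mod 75 = 5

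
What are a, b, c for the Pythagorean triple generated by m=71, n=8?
(4977, 1136, 5105)

Euclid's formula: a = m² - n², b = 2mn, c = m² + n²
m = 71, n = 8
a = 71² - 8² = 5041 - 64 = 4977
b = 2 × 71 × 8 = 1136
c = 71² + 8² = 5041 + 64 = 5105
Verification: 4977² + 1136² = 24770529 + 1290496 = 26061025 = 5105² ✓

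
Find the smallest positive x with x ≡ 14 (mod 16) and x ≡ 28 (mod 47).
686

Using Chinese Remainder Theorem:
M = 16 × 47 = 752
M1 = 47, M2 = 16
y1 = 47^(-1) mod 16 = 15
y2 = 16^(-1) mod 47 = 3
x = (14×47×15 + 28×16×3) mod 752 = 686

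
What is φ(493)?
448

493 = 17 × 29
φ(n) = n × ∏(1 - 1/p) for each prime p dividing n
φ(493) = 493 × (1 - 1/17) × (1 - 1/29) = 448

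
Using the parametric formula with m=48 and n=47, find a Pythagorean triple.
(95, 4512, 4513)

Euclid's formula: a = m² - n², b = 2mn, c = m² + n²
m = 48, n = 47
a = 48² - 47² = 2304 - 2209 = 95
b = 2 × 48 × 47 = 4512
c = 48² + 47² = 2304 + 2209 = 4513
Verification: 95² + 4512² = 9025 + 20358144 = 20367169 = 4513² ✓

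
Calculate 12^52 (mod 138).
54

Repeated squaring. Binary of 52 = 110100.
12^1 ≡ 12 (mod 138); 12^2 ≡ 6 (mod 138); 12^4 ≡ 36 (mod 138); 12^8 ≡ 54 (mod 138); 12^16 ≡ 18 (mod 138); 12^32 ≡ 48 (mod 138)
12^52 = 12^4 × 12^16 × 12^32 ≡ 54 (mod 138)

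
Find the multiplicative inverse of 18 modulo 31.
19

gcd(18, 31) = 1, so the inverse exists.
Extended Euclidean algorithm on (31, 18):
31 = 1 × 18 + 13  ⟹  13 = (1)·31 + (-1)·18
18 = 1 × 13 + 5  ⟹  5 = (-1)·31 + (2)·18
13 = 2 × 5 + 3  ⟹  3 = (3)·31 + (-5)·18
5 = 1 × 3 + 2  ⟹  2 = (-4)·31 + (7)·18
3 = 1 × 2 + 1  ⟹  1 = (7)·31 + (-12)·18
So (-12)·18 ≡ 1 (mod 31), i.e. 18^(-1) ≡ -12 ≡ 19 (mod 31).
Check: 18 × 19 = 342 ≡ 1 (mod 31)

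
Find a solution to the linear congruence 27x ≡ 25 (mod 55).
x ≡ 5 (mod 55)

gcd(27, 55) = 1, which divides 25, so solutions exist.
Find 27^(-1) mod 55 by the extended Euclidean algorithm:
55 = 2 × 27 + 1  ⟹  1 = (1)·55 + (-2)·27
So (-2)·27 ≡ 1 (mod 55), i.e. 27^(-1) ≡ -2 ≡ 53 (mod 55).
x ≡ 53 × 25 = 1325 ≡ 5 (mod 55).
Check: 27 × 5 = 135 ≡ 25 (mod 55).
Unique solution: x ≡ 5 (mod 55)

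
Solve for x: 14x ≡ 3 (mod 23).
x ≡ 15 (mod 23)

gcd(14, 23) = 1, which divides 3, so solutions exist.
Find 14^(-1) mod 23 by the extended Euclidean algorithm:
23 = 1 × 14 + 9  ⟹  9 = (1)·23 + (-1)·14
14 = 1 × 9 + 5  ⟹  5 = (-1)·23 + (2)·14
9 = 1 × 5 + 4  ⟹  4 = (2)·23 + (-3)·14
5 = 1 × 4 + 1  ⟹  1 = (-3)·23 + (5)·14
So (5)·14 ≡ 1 (mod 23), i.e. 14^(-1) ≡ 5 (mod 23).
x ≡ 5 × 3 = 15 ≡ 15 (mod 23).
Check: 14 × 15 = 210 ≡ 3 (mod 23).
Unique solution: x ≡ 15 (mod 23)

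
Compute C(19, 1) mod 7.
5

Using Lucas' theorem:
Write n=19 and k=1 in base 7:
n in base 7: [2, 5]
k in base 7: [0, 1]
C(19,1) mod 7 = ∏ C(n_i, k_i) mod 7
Digit binomials (mod 7): C(2,0) = 1; C(5,1) = 5
Product: 1 × 5 = 5 ≡ 5 (mod 7)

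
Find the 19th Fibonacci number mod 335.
161

Matrix identity: Q^n = [[F_(n+1), F_n], [F_n, F_(n-1)]] with Q = [[1,1],[1,0]].
n = 19 = 10011₂. Square-and-multiply, entries mod 335:
Q^1 = [[1,1],[1,0]]
Q^2 = (Q^1)² = [[2,1],[1,1]]
Q^4 = (Q^2)² = [[5,3],[3,2]]
Q^9 = (Q^4)²·Q = [[55,34],[34,21]]
Q^19 = (Q^9)²·Q = [[65,161],[161,239]]
F_19 mod 335 = Q^19[0][1] = 161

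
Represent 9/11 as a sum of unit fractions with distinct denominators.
1/2 + 1/4 + 1/15 + 1/660

Greedy algorithm:
9/11: ceiling(11/9) = 2, use 1/2
7/22: ceiling(22/7) = 4, use 1/4
3/44: ceiling(44/3) = 15, use 1/15
1/660: ceiling(660/1) = 660, use 1/660
Result: 9/11 = 1/2 + 1/4 + 1/15 + 1/660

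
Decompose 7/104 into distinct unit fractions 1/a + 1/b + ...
1/15 + 1/1560

Greedy algorithm:
7/104: ceiling(104/7) = 15, use 1/15
1/1560: ceiling(1560/1) = 1560, use 1/1560
Result: 7/104 = 1/15 + 1/1560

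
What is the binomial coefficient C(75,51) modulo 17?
4

Using Lucas' theorem:
Write n=75 and k=51 in base 17:
n in base 17: [4, 7]
k in base 17: [3, 0]
C(75,51) mod 17 = ∏ C(n_i, k_i) mod 17
Digit binomials (mod 17): C(4,3) = 4; C(7,0) = 1
Product: 4 × 1 = 4 ≡ 4 (mod 17)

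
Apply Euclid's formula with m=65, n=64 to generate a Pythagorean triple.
(129, 8320, 8321)

Euclid's formula: a = m² - n², b = 2mn, c = m² + n²
m = 65, n = 64
a = 65² - 64² = 4225 - 4096 = 129
b = 2 × 65 × 64 = 8320
c = 65² + 64² = 4225 + 4096 = 8321
Verification: 129² + 8320² = 16641 + 69222400 = 69239041 = 8321² ✓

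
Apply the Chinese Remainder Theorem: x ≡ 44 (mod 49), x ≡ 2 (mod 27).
191

Using Chinese Remainder Theorem:
M = 49 × 27 = 1323
M1 = 27, M2 = 49
y1 = 27^(-1) mod 49 = 20
y2 = 49^(-1) mod 27 = 16
x = (44×27×20 + 2×49×16) mod 1323 = 191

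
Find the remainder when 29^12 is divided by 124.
97

Repeated squaring. Binary of 12 = 1100.
29^1 ≡ 29 (mod 124); 29^2 ≡ 97 (mod 124); 29^4 ≡ 109 (mod 124); 29^8 ≡ 101 (mod 124)
29^12 = 29^4 × 29^8 ≡ 97 (mod 124)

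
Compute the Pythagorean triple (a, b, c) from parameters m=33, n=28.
(305, 1848, 1873)

Euclid's formula: a = m² - n², b = 2mn, c = m² + n²
m = 33, n = 28
a = 33² - 28² = 1089 - 784 = 305
b = 2 × 33 × 28 = 1848
c = 33² + 28² = 1089 + 784 = 1873
Verification: 305² + 1848² = 93025 + 3415104 = 3508129 = 1873² ✓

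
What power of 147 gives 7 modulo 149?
142

Baby-step giant-step with step n = ⌈√149⌉ = 13.
Baby steps 147^j mod 149 (j:value) for j=0..12: 0:1, 1:147, 2:4, 3:141, 4:16, 5:117, 6:64, 7:21, 8:107, 9:84, 10:130, 11:38, 12:73.
Giant-step multiplier: 147^(-13) ≡ 147^(148-13) = 147^135 ≡ 50 (mod 149).
Giant steps γ_i = 7·50^i mod 149: γ_0=7, γ_1=52, γ_2=67, γ_3=72, γ_4=24, γ_5=8, γ_6=102, γ_7=34, γ_8=61, γ_9=70, γ_10=73 (in table at j=12).
x = i·n + j = 10·13 + 12 = 142.
Check: 147^142 ≡ 7 (mod 149).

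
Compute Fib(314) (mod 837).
811

Matrix identity: Q^n = [[F_(n+1), F_n], [F_n, F_(n-1)]] with Q = [[1,1],[1,0]].
n = 314 = 100111010₂. Square-and-multiply, entries mod 837:
Q^1 = [[1,1],[1,0]]
Q^2 = (Q^1)² = [[2,1],[1,1]]
Q^4 = (Q^2)² = [[5,3],[3,2]]
Q^9 = (Q^4)²·Q = [[55,34],[34,21]]
Q^19 = (Q^9)²·Q = [[69,833],[833,73]]
Q^39 = (Q^19)²·Q = [[24,592],[592,269]]
Q^78 = (Q^39)² = [[337,197],[197,140]]
Q^157 = (Q^78)²·Q = [[269,44],[44,225]]
Q^314 = (Q^157)² = [[641,811],[811,667]]
F_314 mod 837 = Q^314[0][1] = 811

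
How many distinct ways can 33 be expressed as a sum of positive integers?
10143

p(n) counts ways to write n as a sum of positive integers (order ignored).
Euler's pentagonal recurrence: p(k) = p(k-1) + p(k-2) - p(k-5) - p(k-7) + p(k-12) + p(k-15) - ... (offsets j(3j∓1)/2, signs ++--, p(0)=1, p(<0)=0).
DP table for k = 0..32: p(0)=1, p(1)=1, p(2)=2, p(3)=3, p(4)=5, p(5)=7, p(6)=11, p(7)=15, p(8)=22, p(9)=30, p(10)=42, p(11)=56, p(12)=77, p(13)=101, p(14)=135, p(15)=176, p(16)=231, p(17)=297, p(18)=385, p(19)=490, p(20)=627, p(21)=792, p(22)=1002, p(23)=1255, p(24)=1575, p(25)=1958, p(26)=2436, p(27)=3010, p(28)=3718, p(29)=4565, p(30)=5604, p(31)=6842, p(32)=8349.
Final step: p(33) = p(32) + p(31) - p(28) - p(26) + p(21) + p(18) - p(11) - p(7)
= 8349 + 6842 - 3718 - 2436 + 792 + 385 - 56 - 15
= 10143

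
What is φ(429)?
240

429 = 3 × 11 × 13
φ(n) = n × ∏(1 - 1/p) for each prime p dividing n
φ(429) = 429 × (1 - 1/3) × (1 - 1/11) × (1 - 1/13) = 240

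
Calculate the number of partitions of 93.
82010177

p(n) counts ways to write n as a sum of positive integers (order ignored).
Euler's pentagonal recurrence: p(k) = p(k-1) + p(k-2) - p(k-5) - p(k-7) + p(k-12) + p(k-15) - ... (offsets j(3j∓1)/2, signs ++--, p(0)=1, p(<0)=0).
DP table for k = 0..92: p(0)=1, p(1)=1, p(2)=2, p(3)=3, p(4)=5, p(5)=7, p(6)=11, p(7)=15, p(8)=22, p(9)=30, p(10)=42, p(11)=56, p(12)=77, p(13)=101, p(14)=135, p(15)=176, p(16)=231, p(17)=297, p(18)=385, p(19)=490, p(20)=627, p(21)=792, p(22)=1002, p(23)=1255, p(24)=1575, p(25)=1958, p(26)=2436, p(27)=3010, p(28)=3718, p(29)=4565, p(30)=5604, p(31)=6842, p(32)=8349, p(33)=10143, p(34)=12310, p(35)=14883, p(36)=17977, p(37)=21637, p(38)=26015, p(39)=31185, p(40)=37338, p(41)=44583, p(42)=53174, p(43)=63261, p(44)=75175, p(45)=89134, p(46)=105558, p(47)=124754, p(48)=147273, p(49)=173525, p(50)=204226, p(51)=239943, p(52)=281589, p(53)=329931, p(54)=386155, p(55)=451276, p(56)=526823, p(57)=614154, p(58)=715220, p(59)=831820, p(60)=966467, p(61)=1121505, p(62)=1300156, p(63)=1505499, p(64)=1741630, p(65)=2012558, p(66)=2323520, p(67)=2679689, p(68)=3087735, p(69)=3554345, p(70)=4087968, p(71)=4697205, p(72)=5392783, p(73)=6185689, p(74)=7089500, p(75)=8118264, p(76)=9289091, p(77)=10619863, p(78)=12132164, p(79)=13848650, p(80)=15796476, p(81)=18004327, p(82)=20506255, p(83)=23338469, p(84)=26543660, p(85)=30167357, p(86)=34262962, p(87)=38887673, p(88)=44108109, p(89)=49995925, p(90)=56634173, p(91)=64112359, p(92)=72533807.
Final step: p(93) = p(92) + p(91) - p(88) - p(86) + p(81) + p(78) - p(71) - p(67) + p(58) + p(53) - p(42) - p(36) + p(23) + p(16) - p(1)
= 72533807 + 64112359 - 44108109 - 34262962 + 18004327 + 12132164 - 4697205 - 2679689 + 715220 + 329931 - 53174 - 17977 + 1255 + 231 - 1
= 82010177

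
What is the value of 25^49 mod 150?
25

Repeated squaring. Binary of 49 = 110001.
25^1 ≡ 25 (mod 150); 25^2 ≡ 25 (mod 150); 25^4 ≡ 25 (mod 150); 25^8 ≡ 25 (mod 150); 25^16 ≡ 25 (mod 150); 25^32 ≡ 25 (mod 150)
25^49 = 25^1 × 25^16 × 25^32 ≡ 25 (mod 150)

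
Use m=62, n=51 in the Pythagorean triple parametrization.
(1243, 6324, 6445)

Euclid's formula: a = m² - n², b = 2mn, c = m² + n²
m = 62, n = 51
a = 62² - 51² = 3844 - 2601 = 1243
b = 2 × 62 × 51 = 6324
c = 62² + 51² = 3844 + 2601 = 6445
Verification: 1243² + 6324² = 1545049 + 39992976 = 41538025 = 6445² ✓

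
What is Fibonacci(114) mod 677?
26

Matrix identity: Q^n = [[F_(n+1), F_n], [F_n, F_(n-1)]] with Q = [[1,1],[1,0]].
n = 114 = 1110010₂. Square-and-multiply, entries mod 677:
Q^1 = [[1,1],[1,0]]
Q^3 = (Q^1)²·Q = [[3,2],[2,1]]
Q^7 = (Q^3)²·Q = [[21,13],[13,8]]
Q^14 = (Q^7)² = [[610,377],[377,233]]
Q^28 = (Q^14)² = [[386,298],[298,88]]
Q^57 = (Q^28)²·Q = [[609,173],[173,436]]
Q^114 = (Q^57)² = [[26,26],[26,0]]
F_114 mod 677 = Q^114[0][1] = 26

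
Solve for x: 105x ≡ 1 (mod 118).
9

gcd(105, 118) = 1, so the inverse exists.
Extended Euclidean algorithm on (118, 105):
118 = 1 × 105 + 13  ⟹  13 = (1)·118 + (-1)·105
105 = 8 × 13 + 1  ⟹  1 = (-8)·118 + (9)·105
So (9)·105 ≡ 1 (mod 118), i.e. 105^(-1) ≡ 9 (mod 118).
Check: 105 × 9 = 945 ≡ 1 (mod 118)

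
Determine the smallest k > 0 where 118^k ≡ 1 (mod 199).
198

199 is prime, so ord(118) divides φ(199) = 198.
Divisors of 198: 1, 2, 3, 6, 9, 11, 18, 22, 33, 66, 99, 198.
Repeated squaring: 118^1 ≡ 118, 118^2 ≡ 193, 118^4 ≡ 36, 118^8 ≡ 102, 118^16 ≡ 56, 118^32 ≡ 151, 118^64 ≡ 115, 118^128 ≡ 91 (mod 199).
Test 118^d mod 199 for each divisor d in increasing order:
118^1 ≡ 118
118^2 ≡ 193
118^3 = 118^2·118^1 ≡ 88
118^6 = 118^4·118^2 ≡ 182
118^9 = 118^8·118^1 ≡ 96
118^11 = 118^8·118^2·118^1 ≡ 21
118^18 = 118^16·118^2 ≡ 62
118^22 = 118^16·118^4·118^2 ≡ 43
118^33 = 118^32·118^1 ≡ 107
118^66 = 118^64·118^2 ≡ 106
118^99 = 118^64·118^32·118^2·118^1 ≡ 198
118^198 = 118^128·118^64·118^4·118^2 ≡ 1  ← first divisor giving 1
The order is 198.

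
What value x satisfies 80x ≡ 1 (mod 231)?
26

gcd(80, 231) = 1, so the inverse exists.
Extended Euclidean algorithm on (231, 80):
231 = 2 × 80 + 71  ⟹  71 = (1)·231 + (-2)·80
80 = 1 × 71 + 9  ⟹  9 = (-1)·231 + (3)·80
71 = 7 × 9 + 8  ⟹  8 = (8)·231 + (-23)·80
9 = 1 × 8 + 1  ⟹  1 = (-9)·231 + (26)·80
So (26)·80 ≡ 1 (mod 231), i.e. 80^(-1) ≡ 26 (mod 231).
Check: 80 × 26 = 2080 ≡ 1 (mod 231)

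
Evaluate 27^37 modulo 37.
27

Repeated squaring. Binary of 37 = 100101.
27^1 ≡ 27 (mod 37); 27^2 ≡ 26 (mod 37); 27^4 ≡ 10 (mod 37); 27^8 ≡ 26 (mod 37); 27^16 ≡ 10 (mod 37); 27^32 ≡ 26 (mod 37)
27^37 = 27^1 × 27^4 × 27^32 ≡ 27 (mod 37)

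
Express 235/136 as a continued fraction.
[1; 1, 2, 1, 2, 12]

Euclidean algorithm steps:
235 = 1 × 136 + 99
136 = 1 × 99 + 37
99 = 2 × 37 + 25
37 = 1 × 25 + 12
25 = 2 × 12 + 1
12 = 12 × 1 + 0
Continued fraction: [1; 1, 2, 1, 2, 12]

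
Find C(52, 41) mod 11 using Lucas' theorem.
4

Using Lucas' theorem:
Write n=52 and k=41 in base 11:
n in base 11: [4, 8]
k in base 11: [3, 8]
C(52,41) mod 11 = ∏ C(n_i, k_i) mod 11
Digit binomials (mod 11): C(4,3) = 4; C(8,8) = 1
Product: 4 × 1 = 4 ≡ 4 (mod 11)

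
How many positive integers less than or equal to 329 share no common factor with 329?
276

329 = 7 × 47
φ(n) = n × ∏(1 - 1/p) for each prime p dividing n
φ(329) = 329 × (1 - 1/7) × (1 - 1/47) = 276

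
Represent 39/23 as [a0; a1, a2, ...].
[1; 1, 2, 3, 2]

Euclidean algorithm steps:
39 = 1 × 23 + 16
23 = 1 × 16 + 7
16 = 2 × 7 + 2
7 = 3 × 2 + 1
2 = 2 × 1 + 0
Continued fraction: [1; 1, 2, 3, 2]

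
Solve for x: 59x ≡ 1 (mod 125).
89

gcd(59, 125) = 1, so the inverse exists.
Extended Euclidean algorithm on (125, 59):
125 = 2 × 59 + 7  ⟹  7 = (1)·125 + (-2)·59
59 = 8 × 7 + 3  ⟹  3 = (-8)·125 + (17)·59
7 = 2 × 3 + 1  ⟹  1 = (17)·125 + (-36)·59
So (-36)·59 ≡ 1 (mod 125), i.e. 59^(-1) ≡ -36 ≡ 89 (mod 125).
Check: 59 × 89 = 5251 ≡ 1 (mod 125)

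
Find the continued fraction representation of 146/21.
[6; 1, 20]

Euclidean algorithm steps:
146 = 6 × 21 + 20
21 = 1 × 20 + 1
20 = 20 × 1 + 0
Continued fraction: [6; 1, 20]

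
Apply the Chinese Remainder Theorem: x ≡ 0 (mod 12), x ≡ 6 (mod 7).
48

Using Chinese Remainder Theorem:
M = 12 × 7 = 84
M1 = 7, M2 = 12
y1 = 7^(-1) mod 12 = 7
y2 = 12^(-1) mod 7 = 3
x = (0×7×7 + 6×12×3) mod 84 = 48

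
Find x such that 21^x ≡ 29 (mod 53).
30

Baby-step giant-step with step n = ⌈√53⌉ = 8.
Baby steps 21^j mod 53 (j:value) for j=0..7: 0:1, 1:21, 2:17, 3:39, 4:24, 5:27, 6:37, 7:35.
Giant-step multiplier: 21^(-8) ≡ 21^(52-8) = 21^44 ≡ 15 (mod 53).
Giant steps γ_i = 29·15^i mod 53: γ_0=29, γ_1=11, γ_2=6, γ_3=37 (in table at j=6).
x = i·n + j = 3·8 + 6 = 30.
Check: 21^30 ≡ 29 (mod 53).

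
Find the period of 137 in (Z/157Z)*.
156

157 is prime, so ord(137) divides φ(157) = 156.
Divisors of 156: 1, 2, 3, 4, 6, 12, 13, 26, 39, 52, 78, 156.
Repeated squaring: 137^1 ≡ 137, 137^2 ≡ 86, 137^4 ≡ 17, 137^8 ≡ 132, 137^16 ≡ 154, 137^32 ≡ 9, 137^64 ≡ 81, 137^128 ≡ 124 (mod 157).
Test 137^d mod 157 for each divisor d in increasing order:
137^1 ≡ 137
137^2 ≡ 86
137^3 = 137^2·137^1 ≡ 7
137^4 ≡ 17
137^6 = 137^4·137^2 ≡ 49
137^12 = 137^8·137^4 ≡ 46
137^13 = 137^8·137^4·137^1 ≡ 22
137^26 = 137^16·137^8·137^2 ≡ 13
137^39 = 137^32·137^4·137^2·137^1 ≡ 129
137^52 = 137^32·137^16·137^4 ≡ 12
137^78 = 137^64·137^8·137^4·137^2 ≡ 156
137^156 = 137^128·137^16·137^8·137^4 ≡ 1  ← first divisor giving 1
The order is 156.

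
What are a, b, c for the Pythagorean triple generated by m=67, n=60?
(889, 8040, 8089)

Euclid's formula: a = m² - n², b = 2mn, c = m² + n²
m = 67, n = 60
a = 67² - 60² = 4489 - 3600 = 889
b = 2 × 67 × 60 = 8040
c = 67² + 60² = 4489 + 3600 = 8089
Verification: 889² + 8040² = 790321 + 64641600 = 65431921 = 8089² ✓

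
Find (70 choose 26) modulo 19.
18

Using Lucas' theorem:
Write n=70 and k=26 in base 19:
n in base 19: [3, 13]
k in base 19: [1, 7]
C(70,26) mod 19 = ∏ C(n_i, k_i) mod 19
Digit binomials (mod 19): C(3,1) = 3; C(13,7) = 1716 ≡ 6
Product: 3 × 6 = 18 ≡ 18 (mod 19)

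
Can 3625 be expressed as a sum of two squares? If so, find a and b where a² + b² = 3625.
5² + 60² (a=5, b=60)

Factorization: 3625 = 5^3 × 29
By Fermat: n is sum of two squares iff every prime p ≡ 3 (mod 4) appears to even power.
All primes ≡ 3 (mod 4) appear to even power.
Search a = 0, 1, 2, … for 3625 - a² a perfect square: first hit at a = 5: 3625 - 25 = 3600 = 60².
3625 = 5² + 60² = 25 + 3600 ✓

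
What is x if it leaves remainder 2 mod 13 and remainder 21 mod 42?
483

Using Chinese Remainder Theorem:
M = 13 × 42 = 546
M1 = 42, M2 = 13
y1 = 42^(-1) mod 13 = 9
y2 = 13^(-1) mod 42 = 13
x = (2×42×9 + 21×13×13) mod 546 = 483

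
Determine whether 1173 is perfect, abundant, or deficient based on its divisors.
deficient

Proper divisors of 1173: sum = 1 + 3 + 17 + 23 + 51 + 69 + 391 = 555
Since 555 < 1173, 1173 is deficient.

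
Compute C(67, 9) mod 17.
16

Using Lucas' theorem:
Write n=67 and k=9 in base 17:
n in base 17: [3, 16]
k in base 17: [0, 9]
C(67,9) mod 17 = ∏ C(n_i, k_i) mod 17
Digit binomials (mod 17): C(3,0) = 1; C(16,9) = 11440 ≡ 16
Product: 1 × 16 = 16 ≡ 16 (mod 17)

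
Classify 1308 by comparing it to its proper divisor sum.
abundant

Proper divisors of 1308: sum = 1 + 2 + 3 + 4 + 6 + 12 + 109 + 218 + 327 + 436 + 654 = 1772
Since 1772 > 1308, 1308 is abundant.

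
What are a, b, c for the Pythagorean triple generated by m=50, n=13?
(2331, 1300, 2669)

Euclid's formula: a = m² - n², b = 2mn, c = m² + n²
m = 50, n = 13
a = 50² - 13² = 2500 - 169 = 2331
b = 2 × 50 × 13 = 1300
c = 50² + 13² = 2500 + 169 = 2669
Verification: 2331² + 1300² = 5433561 + 1690000 = 7123561 = 2669² ✓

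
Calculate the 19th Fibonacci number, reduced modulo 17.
16

Matrix identity: Q^n = [[F_(n+1), F_n], [F_n, F_(n-1)]] with Q = [[1,1],[1,0]].
n = 19 = 10011₂. Square-and-multiply, entries mod 17:
Q^1 = [[1,1],[1,0]]
Q^2 = (Q^1)² = [[2,1],[1,1]]
Q^4 = (Q^2)² = [[5,3],[3,2]]
Q^9 = (Q^4)²·Q = [[4,0],[0,4]]
Q^19 = (Q^9)²·Q = [[16,16],[16,0]]
F_19 mod 17 = Q^19[0][1] = 16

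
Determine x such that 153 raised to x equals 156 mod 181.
66

Baby-step giant-step with step n = ⌈√181⌉ = 14.
Baby steps 153^j mod 181 (j:value) for j=0..13: 0:1, 1:153, 2:60, 3:130, 4:161, 5:17, 6:67, 7:115, 8:38, 9:22, 10:108, 11:53, 12:145, 13:103.
Giant-step multiplier: 153^(-14) ≡ 153^(180-14) = 153^166 ≡ 166 (mod 181).
Giant steps γ_i = 156·166^i mod 181: γ_0=156, γ_1=13, γ_2=167, γ_3=29, γ_4=108 (in table at j=10).
x = i·n + j = 4·14 + 10 = 66.
Check: 153^66 ≡ 156 (mod 181).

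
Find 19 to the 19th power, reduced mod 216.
19

Repeated squaring. Binary of 19 = 10011.
19^1 ≡ 19 (mod 216); 19^2 ≡ 145 (mod 216); 19^4 ≡ 73 (mod 216); 19^8 ≡ 145 (mod 216); 19^16 ≡ 73 (mod 216)
19^19 = 19^1 × 19^2 × 19^16 ≡ 19 (mod 216)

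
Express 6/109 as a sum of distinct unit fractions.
1/19 + 1/415 + 1/214867 + 1/61556888719 + 1/5683875823083467302723 + 1/64612888744465525793841376769540622379126735

Greedy algorithm:
6/109: ceiling(109/6) = 19, use 1/19
5/2071: ceiling(2071/5) = 415, use 1/415
4/859465: ceiling(859465/4) = 214867, use 1/214867
3/184670666155: ceiling(184670666155/3) = 61556888719, use 1/61556888719
2/11367751646166934605445: ceiling(11367751646166934605445/2) = 5683875823083467302723, use 1/5683875823083467302723
1/64612888744465525793841376769540622379126735: ceiling(64612888744465525793841376769540622379126735/1) = 64612888744465525793841376769540622379126735, use 1/64612888744465525793841376769540622379126735
Result: 6/109 = 1/19 + 1/415 + 1/214867 + 1/61556888719 + 1/5683875823083467302723 + 1/64612888744465525793841376769540622379126735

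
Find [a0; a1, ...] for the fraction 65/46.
[1; 2, 2, 2, 1, 2]

Euclidean algorithm steps:
65 = 1 × 46 + 19
46 = 2 × 19 + 8
19 = 2 × 8 + 3
8 = 2 × 3 + 2
3 = 1 × 2 + 1
2 = 2 × 1 + 0
Continued fraction: [1; 2, 2, 2, 1, 2]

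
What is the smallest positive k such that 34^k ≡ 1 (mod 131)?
65

131 is prime, so ord(34) divides φ(131) = 130.
Divisors of 130: 1, 2, 5, 10, 13, 26, 65, 130.
Repeated squaring: 34^1 ≡ 34, 34^2 ≡ 108, 34^4 ≡ 5, 34^8 ≡ 25, 34^16 ≡ 101, 34^32 ≡ 114, 34^64 ≡ 27, 34^128 ≡ 74 (mod 131).
Test 34^d mod 131 for each divisor d in increasing order:
34^1 ≡ 34
34^2 ≡ 108
34^5 = 34^4·34^1 ≡ 39
34^10 = 34^8·34^2 ≡ 80
34^13 = 34^8·34^4·34^1 ≡ 58
34^26 = 34^16·34^8·34^2 ≡ 89
34^65 = 34^64·34^1 ≡ 1  ← first divisor giving 1
The order is 65.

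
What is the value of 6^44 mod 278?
112

Repeated squaring. Binary of 44 = 101100.
6^1 ≡ 6 (mod 278); 6^2 ≡ 36 (mod 278); 6^4 ≡ 184 (mod 278); 6^8 ≡ 218 (mod 278); 6^16 ≡ 264 (mod 278); 6^32 ≡ 196 (mod 278)
6^44 = 6^4 × 6^8 × 6^32 ≡ 112 (mod 278)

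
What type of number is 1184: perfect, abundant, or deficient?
abundant

Proper divisors of 1184: sum = 1 + 2 + 4 + 8 + 16 + 32 + 37 + 74 + 148 + 296 + 592 = 1210
Since 1210 > 1184, 1184 is abundant.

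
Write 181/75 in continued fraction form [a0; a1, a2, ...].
[2; 2, 2, 2, 1, 1, 2]

Euclidean algorithm steps:
181 = 2 × 75 + 31
75 = 2 × 31 + 13
31 = 2 × 13 + 5
13 = 2 × 5 + 3
5 = 1 × 3 + 2
3 = 1 × 2 + 1
2 = 2 × 1 + 0
Continued fraction: [2; 2, 2, 2, 1, 1, 2]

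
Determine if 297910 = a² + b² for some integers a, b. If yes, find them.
Not possible

Factorization: 297910 = 2 × 5 × 31^3
By Fermat: n is sum of two squares iff every prime p ≡ 3 (mod 4) appears to even power.
Prime(s) ≡ 3 (mod 4) with odd exponent: [(31, 3)]
Therefore 297910 cannot be expressed as a² + b².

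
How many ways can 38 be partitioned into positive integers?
26015

p(n) counts ways to write n as a sum of positive integers (order ignored).
Euler's pentagonal recurrence: p(k) = p(k-1) + p(k-2) - p(k-5) - p(k-7) + p(k-12) + p(k-15) - ... (offsets j(3j∓1)/2, signs ++--, p(0)=1, p(<0)=0).
DP table for k = 0..37: p(0)=1, p(1)=1, p(2)=2, p(3)=3, p(4)=5, p(5)=7, p(6)=11, p(7)=15, p(8)=22, p(9)=30, p(10)=42, p(11)=56, p(12)=77, p(13)=101, p(14)=135, p(15)=176, p(16)=231, p(17)=297, p(18)=385, p(19)=490, p(20)=627, p(21)=792, p(22)=1002, p(23)=1255, p(24)=1575, p(25)=1958, p(26)=2436, p(27)=3010, p(28)=3718, p(29)=4565, p(30)=5604, p(31)=6842, p(32)=8349, p(33)=10143, p(34)=12310, p(35)=14883, p(36)=17977, p(37)=21637.
Final step: p(38) = p(37) + p(36) - p(33) - p(31) + p(26) + p(23) - p(16) - p(12) + p(3)
= 21637 + 17977 - 10143 - 6842 + 2436 + 1255 - 231 - 77 + 3
= 26015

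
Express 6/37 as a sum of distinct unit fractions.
1/7 + 1/52 + 1/13468

Greedy algorithm:
6/37: ceiling(37/6) = 7, use 1/7
5/259: ceiling(259/5) = 52, use 1/52
1/13468: ceiling(13468/1) = 13468, use 1/13468
Result: 6/37 = 1/7 + 1/52 + 1/13468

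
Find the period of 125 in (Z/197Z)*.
196

197 is prime, so ord(125) divides φ(197) = 196.
Divisors of 196: 1, 2, 4, 7, 14, 28, 49, 98, 196.
Repeated squaring: 125^1 ≡ 125, 125^2 ≡ 62, 125^4 ≡ 101, 125^8 ≡ 154, 125^16 ≡ 76, 125^32 ≡ 63, 125^64 ≡ 29, 125^128 ≡ 53 (mod 197).
Test 125^d mod 197 for each divisor d in increasing order:
125^1 ≡ 125
125^2 ≡ 62
125^4 ≡ 101
125^7 = 125^4·125^2·125^1 ≡ 69
125^14 = 125^8·125^4·125^2 ≡ 33
125^28 = 125^16·125^8·125^4 ≡ 104
125^49 = 125^32·125^16·125^1 ≡ 14
125^98 = 125^64·125^32·125^2 ≡ 196
125^196 = 125^128·125^64·125^4 ≡ 1  ← first divisor giving 1
The order is 196.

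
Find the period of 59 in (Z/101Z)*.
100

101 is prime, so ord(59) divides φ(101) = 100.
Divisors of 100: 1, 2, 4, 5, 10, 20, 25, 50, 100.
Repeated squaring: 59^1 ≡ 59, 59^2 ≡ 47, 59^4 ≡ 88, 59^8 ≡ 68, 59^16 ≡ 79, 59^32 ≡ 80, 59^64 ≡ 37 (mod 101).
Test 59^d mod 101 for each divisor d in increasing order:
59^1 ≡ 59
59^2 ≡ 47
59^4 ≡ 88
59^5 = 59^4·59^1 ≡ 41
59^10 = 59^8·59^2 ≡ 65
59^20 = 59^16·59^4 ≡ 84
59^25 = 59^16·59^8·59^1 ≡ 10
59^50 = 59^32·59^16·59^2 ≡ 100
59^100 = 59^64·59^32·59^4 ≡ 1  ← first divisor giving 1
The order is 100.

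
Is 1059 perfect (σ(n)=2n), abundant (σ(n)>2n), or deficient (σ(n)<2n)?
deficient

Proper divisors of 1059: sum = 1 + 3 + 353 = 357
Since 357 < 1059, 1059 is deficient.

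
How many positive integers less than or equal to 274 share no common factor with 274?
136

274 = 2 × 137
φ(n) = n × ∏(1 - 1/p) for each prime p dividing n
φ(274) = 274 × (1 - 1/2) × (1 - 1/137) = 136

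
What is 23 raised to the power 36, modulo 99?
1

Repeated squaring. Binary of 36 = 100100.
23^1 ≡ 23 (mod 99); 23^2 ≡ 34 (mod 99); 23^4 ≡ 67 (mod 99); 23^8 ≡ 34 (mod 99); 23^16 ≡ 67 (mod 99); 23^32 ≡ 34 (mod 99)
23^36 = 23^4 × 23^32 ≡ 1 (mod 99)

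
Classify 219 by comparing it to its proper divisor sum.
deficient

Proper divisors of 219: sum = 1 + 3 + 73 = 77
Since 77 < 219, 219 is deficient.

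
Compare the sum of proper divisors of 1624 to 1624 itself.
abundant

Proper divisors of 1624: sum = 1 + 2 + 4 + 7 + 8 + 14 + 28 + 29 + 56 + 58 + 116 + 203 + 232 + 406 + 812 = 1976
Since 1976 > 1624, 1624 is abundant.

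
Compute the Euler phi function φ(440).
160

440 = 2^3 × 5 × 11
φ(n) = n × ∏(1 - 1/p) for each prime p dividing n
φ(440) = 440 × (1 - 1/2) × (1 - 1/5) × (1 - 1/11) = 160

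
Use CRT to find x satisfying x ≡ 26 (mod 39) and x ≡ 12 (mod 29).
650

Using Chinese Remainder Theorem:
M = 39 × 29 = 1131
M1 = 29, M2 = 39
y1 = 29^(-1) mod 39 = 35
y2 = 39^(-1) mod 29 = 3
x = (26×29×35 + 12×39×3) mod 1131 = 650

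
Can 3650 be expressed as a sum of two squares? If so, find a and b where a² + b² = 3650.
13² + 59² (a=13, b=59)

Factorization: 3650 = 2 × 5^2 × 73
By Fermat: n is sum of two squares iff every prime p ≡ 3 (mod 4) appears to even power.
All primes ≡ 3 (mod 4) appear to even power.
Search a = 0, 1, 2, … for 3650 - a² a perfect square: first hit at a = 13: 3650 - 169 = 3481 = 59².
3650 = 13² + 59² = 169 + 3481 ✓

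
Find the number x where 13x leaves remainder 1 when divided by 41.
19

gcd(13, 41) = 1, so the inverse exists.
Extended Euclidean algorithm on (41, 13):
41 = 3 × 13 + 2  ⟹  2 = (1)·41 + (-3)·13
13 = 6 × 2 + 1  ⟹  1 = (-6)·41 + (19)·13
So (19)·13 ≡ 1 (mod 41), i.e. 13^(-1) ≡ 19 (mod 41).
Check: 13 × 19 = 247 ≡ 1 (mod 41)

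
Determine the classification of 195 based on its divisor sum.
deficient

Proper divisors of 195: sum = 1 + 3 + 5 + 13 + 15 + 39 + 65 = 141
Since 141 < 195, 195 is deficient.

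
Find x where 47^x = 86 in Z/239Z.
165

Baby-step giant-step with step n = ⌈√239⌉ = 16.
Baby steps 47^j mod 239 (j:value) for j=0..15: 0:1, 1:47, 2:58, 3:97, 4:18, 5:129, 6:88, 7:73, 8:85, 9:171, 10:150, 11:119, 12:96, 13:210, 14:71, 15:230.
Giant-step multiplier: 47^(-16) ≡ 47^(238-16) = 47^222 ≡ 113 (mod 239).
Giant steps γ_i = 86·113^i mod 239: γ_0=86, γ_1=158, γ_2=168, γ_3=103, γ_4=167, γ_5=229, γ_6=65, γ_7=175, γ_8=177, γ_9=164, γ_10=129 (in table at j=5).
x = i·n + j = 10·16 + 5 = 165.
Check: 47^165 ≡ 86 (mod 239).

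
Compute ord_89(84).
44

89 is prime, so ord(84) divides φ(89) = 88.
Divisors of 88: 1, 2, 4, 8, 11, 22, 44, 88.
Repeated squaring: 84^1 ≡ 84, 84^2 ≡ 25, 84^4 ≡ 2, 84^8 ≡ 4, 84^16 ≡ 16, 84^32 ≡ 78, 84^64 ≡ 32 (mod 89).
Test 84^d mod 89 for each divisor d in increasing order:
84^1 ≡ 84
84^2 ≡ 25
84^4 ≡ 2
84^8 ≡ 4
84^11 = 84^8·84^2·84^1 ≡ 34
84^22 = 84^16·84^4·84^2 ≡ 88
84^44 = 84^32·84^8·84^4 ≡ 1  ← first divisor giving 1
The order is 44.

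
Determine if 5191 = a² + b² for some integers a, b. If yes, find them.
Not possible

Factorization: 5191 = 29 × 179
By Fermat: n is sum of two squares iff every prime p ≡ 3 (mod 4) appears to even power.
Prime(s) ≡ 3 (mod 4) with odd exponent: [(179, 1)]
Therefore 5191 cannot be expressed as a² + b².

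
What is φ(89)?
88

89 = 89
φ(n) = n × ∏(1 - 1/p) for each prime p dividing n
φ(89) = 89 × (1 - 1/89) = 88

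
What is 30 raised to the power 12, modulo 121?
31

Repeated squaring. Binary of 12 = 1100.
30^1 ≡ 30 (mod 121); 30^2 ≡ 53 (mod 121); 30^4 ≡ 26 (mod 121); 30^8 ≡ 71 (mod 121)
30^12 = 30^4 × 30^8 ≡ 31 (mod 121)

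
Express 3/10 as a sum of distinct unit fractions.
1/4 + 1/20

Greedy algorithm:
3/10: ceiling(10/3) = 4, use 1/4
1/20: ceiling(20/1) = 20, use 1/20
Result: 3/10 = 1/4 + 1/20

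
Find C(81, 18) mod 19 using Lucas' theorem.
0

Using Lucas' theorem:
Write n=81 and k=18 in base 19:
n in base 19: [4, 5]
k in base 19: [0, 18]
C(81,18) mod 19 = ∏ C(n_i, k_i) mod 19
Digit binomials (mod 19): C(4,0) = 1; C(5,18) = 0 (k_i > n_i)
Product: 1 × 0 = 0 ≡ 0 (mod 19)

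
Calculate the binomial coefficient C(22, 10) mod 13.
0

Using Lucas' theorem:
Write n=22 and k=10 in base 13:
n in base 13: [1, 9]
k in base 13: [0, 10]
C(22,10) mod 13 = ∏ C(n_i, k_i) mod 13
Digit binomials (mod 13): C(1,0) = 1; C(9,10) = 0 (k_i > n_i)
Product: 1 × 0 = 0 ≡ 0 (mod 13)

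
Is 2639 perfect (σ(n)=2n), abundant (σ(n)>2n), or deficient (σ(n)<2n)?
deficient

Proper divisors of 2639: sum = 1 + 7 + 13 + 29 + 91 + 203 + 377 = 721
Since 721 < 2639, 2639 is deficient.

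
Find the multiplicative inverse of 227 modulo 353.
14

gcd(227, 353) = 1, so the inverse exists.
Extended Euclidean algorithm on (353, 227):
353 = 1 × 227 + 126  ⟹  126 = (1)·353 + (-1)·227
227 = 1 × 126 + 101  ⟹  101 = (-1)·353 + (2)·227
126 = 1 × 101 + 25  ⟹  25 = (2)·353 + (-3)·227
101 = 4 × 25 + 1  ⟹  1 = (-9)·353 + (14)·227
So (14)·227 ≡ 1 (mod 353), i.e. 227^(-1) ≡ 14 (mod 353).
Check: 227 × 14 = 3178 ≡ 1 (mod 353)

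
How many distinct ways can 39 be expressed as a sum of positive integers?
31185

p(n) counts ways to write n as a sum of positive integers (order ignored).
Euler's pentagonal recurrence: p(k) = p(k-1) + p(k-2) - p(k-5) - p(k-7) + p(k-12) + p(k-15) - ... (offsets j(3j∓1)/2, signs ++--, p(0)=1, p(<0)=0).
DP table for k = 0..38: p(0)=1, p(1)=1, p(2)=2, p(3)=3, p(4)=5, p(5)=7, p(6)=11, p(7)=15, p(8)=22, p(9)=30, p(10)=42, p(11)=56, p(12)=77, p(13)=101, p(14)=135, p(15)=176, p(16)=231, p(17)=297, p(18)=385, p(19)=490, p(20)=627, p(21)=792, p(22)=1002, p(23)=1255, p(24)=1575, p(25)=1958, p(26)=2436, p(27)=3010, p(28)=3718, p(29)=4565, p(30)=5604, p(31)=6842, p(32)=8349, p(33)=10143, p(34)=12310, p(35)=14883, p(36)=17977, p(37)=21637, p(38)=26015.
Final step: p(39) = p(38) + p(37) - p(34) - p(32) + p(27) + p(24) - p(17) - p(13) + p(4)
= 26015 + 21637 - 12310 - 8349 + 3010 + 1575 - 297 - 101 + 5
= 31185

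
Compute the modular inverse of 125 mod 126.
125

gcd(125, 126) = 1, so the inverse exists.
Extended Euclidean algorithm on (126, 125):
126 = 1 × 125 + 1  ⟹  1 = (1)·126 + (-1)·125
So (-1)·125 ≡ 1 (mod 126), i.e. 125^(-1) ≡ -1 ≡ 125 (mod 126).
Check: 125 × 125 = 15625 ≡ 1 (mod 126)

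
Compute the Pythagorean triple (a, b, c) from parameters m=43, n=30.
(949, 2580, 2749)

Euclid's formula: a = m² - n², b = 2mn, c = m² + n²
m = 43, n = 30
a = 43² - 30² = 1849 - 900 = 949
b = 2 × 43 × 30 = 2580
c = 43² + 30² = 1849 + 900 = 2749
Verification: 949² + 2580² = 900601 + 6656400 = 7557001 = 2749² ✓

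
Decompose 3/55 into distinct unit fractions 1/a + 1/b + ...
1/19 + 1/523 + 1/546535

Greedy algorithm:
3/55: ceiling(55/3) = 19, use 1/19
2/1045: ceiling(1045/2) = 523, use 1/523
1/546535: ceiling(546535/1) = 546535, use 1/546535
Result: 3/55 = 1/19 + 1/523 + 1/546535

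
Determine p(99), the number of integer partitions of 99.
169229875

p(n) counts ways to write n as a sum of positive integers (order ignored).
Euler's pentagonal recurrence: p(k) = p(k-1) + p(k-2) - p(k-5) - p(k-7) + p(k-12) + p(k-15) - ... (offsets j(3j∓1)/2, signs ++--, p(0)=1, p(<0)=0).
DP table for k = 0..98: p(0)=1, p(1)=1, p(2)=2, p(3)=3, p(4)=5, p(5)=7, p(6)=11, p(7)=15, p(8)=22, p(9)=30, p(10)=42, p(11)=56, p(12)=77, p(13)=101, p(14)=135, p(15)=176, p(16)=231, p(17)=297, p(18)=385, p(19)=490, p(20)=627, p(21)=792, p(22)=1002, p(23)=1255, p(24)=1575, p(25)=1958, p(26)=2436, p(27)=3010, p(28)=3718, p(29)=4565, p(30)=5604, p(31)=6842, p(32)=8349, p(33)=10143, p(34)=12310, p(35)=14883, p(36)=17977, p(37)=21637, p(38)=26015, p(39)=31185, p(40)=37338, p(41)=44583, p(42)=53174, p(43)=63261, p(44)=75175, p(45)=89134, p(46)=105558, p(47)=124754, p(48)=147273, p(49)=173525, p(50)=204226, p(51)=239943, p(52)=281589, p(53)=329931, p(54)=386155, p(55)=451276, p(56)=526823, p(57)=614154, p(58)=715220, p(59)=831820, p(60)=966467, p(61)=1121505, p(62)=1300156, p(63)=1505499, p(64)=1741630, p(65)=2012558, p(66)=2323520, p(67)=2679689, p(68)=3087735, p(69)=3554345, p(70)=4087968, p(71)=4697205, p(72)=5392783, p(73)=6185689, p(74)=7089500, p(75)=8118264, p(76)=9289091, p(77)=10619863, p(78)=12132164, p(79)=13848650, p(80)=15796476, p(81)=18004327, p(82)=20506255, p(83)=23338469, p(84)=26543660, p(85)=30167357, p(86)=34262962, p(87)=38887673, p(88)=44108109, p(89)=49995925, p(90)=56634173, p(91)=64112359, p(92)=72533807, p(93)=82010177, p(94)=92669720, p(95)=104651419, p(96)=118114304, p(97)=133230930, p(98)=150198136.
Final step: p(99) = p(98) + p(97) - p(94) - p(92) + p(87) + p(84) - p(77) - p(73) + p(64) + p(59) - p(48) - p(42) + p(29) + p(22) - p(7)
= 150198136 + 133230930 - 92669720 - 72533807 + 38887673 + 26543660 - 10619863 - 6185689 + 1741630 + 831820 - 147273 - 53174 + 4565 + 1002 - 15
= 169229875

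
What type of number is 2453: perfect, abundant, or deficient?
deficient

Proper divisors of 2453: sum = 1 + 11 + 223 = 235
Since 235 < 2453, 2453 is deficient.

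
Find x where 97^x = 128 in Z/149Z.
23

Baby-step giant-step with step n = ⌈√149⌉ = 13.
Baby steps 97^j mod 149 (j:value) for j=0..12: 0:1, 1:97, 2:22, 3:48, 4:37, 5:13, 6:69, 7:137, 8:28, 9:34, 10:20, 11:3, 12:142.
Giant-step multiplier: 97^(-13) ≡ 97^(148-13) = 97^135 ≡ 70 (mod 149).
Giant steps γ_i = 128·70^i mod 149: γ_0=128, γ_1=20 (in table at j=10).
x = i·n + j = 1·13 + 10 = 23.
Check: 97^23 ≡ 128 (mod 149).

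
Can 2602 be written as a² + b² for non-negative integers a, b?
1² + 51² (a=1, b=51)

Factorization: 2602 = 2 × 1301
By Fermat: n is sum of two squares iff every prime p ≡ 3 (mod 4) appears to even power.
All primes ≡ 3 (mod 4) appear to even power.
Search a = 0, 1, 2, … for 2602 - a² a perfect square: first hit at a = 1: 2602 - 1 = 2601 = 51².
2602 = 1² + 51² = 1 + 2601 ✓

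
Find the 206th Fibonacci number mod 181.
123

Matrix identity: Q^n = [[F_(n+1), F_n], [F_n, F_(n-1)]] with Q = [[1,1],[1,0]].
n = 206 = 11001110₂. Square-and-multiply, entries mod 181:
Q^1 = [[1,1],[1,0]]
Q^3 = (Q^1)²·Q = [[3,2],[2,1]]
Q^6 = (Q^3)² = [[13,8],[8,5]]
Q^12 = (Q^6)² = [[52,144],[144,89]]
Q^25 = (Q^12)²·Q = [[123,91],[91,32]]
Q^51 = (Q^25)²·Q = [[48,61],[61,168]]
Q^103 = (Q^51)²·Q = [[15,52],[52,144]]
Q^206 = (Q^103)² = [[33,123],[123,91]]
F_206 mod 181 = Q^206[0][1] = 123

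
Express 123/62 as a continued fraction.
[1; 1, 61]

Euclidean algorithm steps:
123 = 1 × 62 + 61
62 = 1 × 61 + 1
61 = 61 × 1 + 0
Continued fraction: [1; 1, 61]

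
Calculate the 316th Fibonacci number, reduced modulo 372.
243

Matrix identity: Q^n = [[F_(n+1), F_n], [F_n, F_(n-1)]] with Q = [[1,1],[1,0]].
n = 316 = 100111100₂. Square-and-multiply, entries mod 372:
Q^1 = [[1,1],[1,0]]
Q^2 = (Q^1)² = [[2,1],[1,1]]
Q^4 = (Q^2)² = [[5,3],[3,2]]
Q^9 = (Q^4)²·Q = [[55,34],[34,21]]
Q^19 = (Q^9)²·Q = [[69,89],[89,352]]
Q^39 = (Q^19)²·Q = [[303,34],[34,269]]
Q^79 = (Q^39)²·Q = [[69,337],[337,104]]
Q^158 = (Q^79)² = [[34,269],[269,137]]
Q^316 = (Q^158)² = [[233,243],[243,362]]
F_316 mod 372 = Q^316[0][1] = 243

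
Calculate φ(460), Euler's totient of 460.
176

460 = 2^2 × 5 × 23
φ(n) = n × ∏(1 - 1/p) for each prime p dividing n
φ(460) = 460 × (1 - 1/2) × (1 - 1/5) × (1 - 1/23) = 176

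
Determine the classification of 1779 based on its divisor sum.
deficient

Proper divisors of 1779: sum = 1 + 3 + 593 = 597
Since 597 < 1779, 1779 is deficient.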